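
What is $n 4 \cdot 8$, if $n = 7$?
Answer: $224$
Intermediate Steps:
$n 4 \cdot 8 = 7 \cdot 4 \cdot 8 = 28 \cdot 8 = 224$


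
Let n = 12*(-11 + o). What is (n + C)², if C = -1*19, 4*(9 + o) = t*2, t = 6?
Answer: 49729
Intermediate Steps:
o = -6 (o = -9 + (6*2)/4 = -9 + (¼)*12 = -9 + 3 = -6)
C = -19
n = -204 (n = 12*(-11 - 6) = 12*(-17) = -204)
(n + C)² = (-204 - 19)² = (-223)² = 49729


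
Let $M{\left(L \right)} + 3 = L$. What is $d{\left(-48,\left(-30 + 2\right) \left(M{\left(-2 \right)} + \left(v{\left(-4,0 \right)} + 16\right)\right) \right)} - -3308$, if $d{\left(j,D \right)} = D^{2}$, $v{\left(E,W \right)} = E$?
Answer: $41724$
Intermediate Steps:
$M{\left(L \right)} = -3 + L$
$d{\left(-48,\left(-30 + 2\right) \left(M{\left(-2 \right)} + \left(v{\left(-4,0 \right)} + 16\right)\right) \right)} - -3308 = \left(\left(-30 + 2\right) \left(\left(-3 - 2\right) + \left(-4 + 16\right)\right)\right)^{2} - -3308 = \left(- 28 \left(-5 + 12\right)\right)^{2} + 3308 = \left(\left(-28\right) 7\right)^{2} + 3308 = \left(-196\right)^{2} + 3308 = 38416 + 3308 = 41724$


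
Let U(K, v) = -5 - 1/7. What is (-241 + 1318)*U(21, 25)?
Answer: -38772/7 ≈ -5538.9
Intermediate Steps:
U(K, v) = -36/7 (U(K, v) = -5 - 1*1/7 = -5 - 1/7 = -36/7)
(-241 + 1318)*U(21, 25) = (-241 + 1318)*(-36/7) = 1077*(-36/7) = -38772/7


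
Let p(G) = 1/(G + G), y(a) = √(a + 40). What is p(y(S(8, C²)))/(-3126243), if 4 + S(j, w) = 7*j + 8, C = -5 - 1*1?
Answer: -1/62524860 ≈ -1.5994e-8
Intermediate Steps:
C = -6 (C = -5 - 1 = -6)
S(j, w) = 4 + 7*j (S(j, w) = -4 + (7*j + 8) = -4 + (8 + 7*j) = 4 + 7*j)
y(a) = √(40 + a)
p(G) = 1/(2*G)
p(y(S(8, C²)))/(-3126243) = (1/(2*(√(40 + (4 + 7*8)))))/(-3126243) = (1/(2*(√(40 + (4 + 56)))))*(-1/3126243) = (1/(2*(√(40 + 60))))*(-1/3126243) = (1/(2*(√100)))*(-1/3126243) = ((½)/10)*(-1/3126243) = ((½)*(⅒))*(-1/3126243) = (1/20)*(-1/3126243) = -1/62524860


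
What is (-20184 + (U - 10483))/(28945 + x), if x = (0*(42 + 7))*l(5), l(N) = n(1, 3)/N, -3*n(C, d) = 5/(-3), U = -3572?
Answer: -34239/28945 ≈ -1.1829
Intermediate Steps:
n(C, d) = 5/9 (n(C, d) = -5/(3*(-3)) = -5*(-1)/(3*3) = -⅓*(-5/3) = 5/9)
l(N) = 5/(9*N)
x = 0 (x = (0*(42 + 7))*((5/9)/5) = (0*49)*((5/9)*(⅕)) = 0*(⅑) = 0)
(-20184 + (U - 10483))/(28945 + x) = (-20184 + (-3572 - 10483))/(28945 + 0) = (-20184 - 14055)/28945 = -34239*1/28945 = -34239/28945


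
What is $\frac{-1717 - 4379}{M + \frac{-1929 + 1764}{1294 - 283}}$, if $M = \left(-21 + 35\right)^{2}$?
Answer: $- \frac{684784}{21999} \approx -31.128$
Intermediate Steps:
$M = 196$ ($M = 14^{2} = 196$)
$\frac{-1717 - 4379}{M + \frac{-1929 + 1764}{1294 - 283}} = \frac{-1717 - 4379}{196 + \frac{-1929 + 1764}{1294 - 283}} = - \frac{6096}{196 - \frac{165}{1011}} = - \frac{6096}{196 - \frac{55}{337}} = - \frac{6096}{\frac{65997}{337}} = \left(-6096\right) \frac{337}{65997} = - \frac{684784}{21999}$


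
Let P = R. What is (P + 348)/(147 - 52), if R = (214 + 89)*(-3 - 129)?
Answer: -39648/95 ≈ -417.35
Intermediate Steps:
R = -39996 (R = 303*(-132) = -39996)
P = -39996
(P + 348)/(147 - 52) = (-39996 + 348)/(147 - 52) = -39648/95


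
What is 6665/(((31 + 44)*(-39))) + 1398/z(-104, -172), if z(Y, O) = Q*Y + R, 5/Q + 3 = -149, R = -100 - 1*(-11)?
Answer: -2951038/158535 ≈ -18.614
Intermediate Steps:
R = -89 (R = -100 + 11 = -89)
Q = -5/152 (Q = 5/(-3 - 149) = 5/(-152) = 5*(-1/152) = -5/152 ≈ -0.032895)
z(Y, O) = -89 - 5*Y/152 (z(Y, O) = -5*Y/152 - 89 = -89 - 5*Y/152)
6665/(((31 + 44)*(-39))) + 1398/z(-104, -172) = 6665/(((31 + 44)*(-39))) + 1398/(-89 - 5/152*(-104)) = 6665/((75*(-39))) + 1398/(-89 + 65/19) = 6665/(-2925) + 1398/(-1626/19) = 6665*(-1/2925) + 1398*(-19/1626) = -1333/585 - 4427/271 = -2951038/158535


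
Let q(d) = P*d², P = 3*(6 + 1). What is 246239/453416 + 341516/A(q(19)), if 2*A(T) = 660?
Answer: 77465038763/74813640 ≈ 1035.4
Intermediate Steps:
P = 21 (P = 3*7 = 21)
q(d) = 21*d²
A(T) = 330 (A(T) = (½)*660 = 330)
246239/453416 + 341516/A(q(19)) = 246239/453416 + 341516/330 = 246239*(1/453416) + 341516*(1/330) = 246239/453416 + 170758/165 = 77465038763/74813640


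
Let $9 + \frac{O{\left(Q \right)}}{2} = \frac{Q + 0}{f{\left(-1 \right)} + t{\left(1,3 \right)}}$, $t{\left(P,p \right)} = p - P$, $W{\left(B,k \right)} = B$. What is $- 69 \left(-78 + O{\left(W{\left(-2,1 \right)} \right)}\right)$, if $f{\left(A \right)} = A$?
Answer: $6900$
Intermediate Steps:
$O{\left(Q \right)} = -18 + 2 Q$ ($O{\left(Q \right)} = -18 + 2 \frac{Q + 0}{-1 + \left(3 - 1\right)} = -18 + 2 \frac{Q}{-1 + \left(3 - 1\right)} = -18 + 2 \frac{Q}{-1 + 2} = -18 + 2 \frac{Q}{1} = -18 + 2 Q 1 = -18 + 2 Q$)
$- 69 \left(-78 + O{\left(W{\left(-2,1 \right)} \right)}\right) = - 69 \left(-78 + \left(-18 + 2 \left(-2\right)\right)\right) = - 69 \left(-78 - 22\right) = \left(-69\right) \left(-100\right) = 6900$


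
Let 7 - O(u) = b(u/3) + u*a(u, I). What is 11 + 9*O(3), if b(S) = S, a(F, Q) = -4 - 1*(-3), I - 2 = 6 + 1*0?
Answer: 92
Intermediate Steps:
I = 8 (I = 2 + (6 + 1*0) = 2 + (6 + 0) = 2 + 6 = 8)
a(F, Q) = -1 (a(F, Q) = -4 + 3 = -1)
O(u) = 7 + 2*u/3 (O(u) = 7 - (u/3 + u*(-1)) = 7 - (u*(1/3) - u) = 7 - (u/3 - u) = 7 - (-2)*u/3 = 7 + 2*u/3)
11 + 9*O(3) = 11 + 9*(7 + (2/3)*3) = 11 + 9*(7 + 2) = 11 + 9*9 = 11 + 81 = 92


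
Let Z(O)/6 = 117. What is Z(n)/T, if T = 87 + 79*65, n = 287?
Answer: 351/2611 ≈ 0.13443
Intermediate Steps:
Z(O) = 702 (Z(O) = 6*117 = 702)
T = 5222 (T = 87 + 5135 = 5222)
Z(n)/T = 702/5222 = 702*(1/5222) = 351/2611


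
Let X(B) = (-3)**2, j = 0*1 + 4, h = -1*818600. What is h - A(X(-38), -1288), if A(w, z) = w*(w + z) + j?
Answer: -807093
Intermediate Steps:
h = -818600
j = 4 (j = 0 + 4 = 4)
X(B) = 9
A(w, z) = 4 + w*(w + z) (A(w, z) = w*(w + z) + 4 = 4 + w*(w + z))
h - A(X(-38), -1288) = -818600 - (4 + 9**2 + 9*(-1288)) = -818600 - (4 + 81 - 11592) = -818600 - 1*(-11507) = -818600 + 11507 = -807093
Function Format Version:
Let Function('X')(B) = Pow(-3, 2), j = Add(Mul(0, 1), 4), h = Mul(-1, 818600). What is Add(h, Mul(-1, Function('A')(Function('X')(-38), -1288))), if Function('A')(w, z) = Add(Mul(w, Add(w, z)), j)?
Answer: -807093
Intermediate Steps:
h = -818600
j = 4 (j = Add(0, 4) = 4)
Function('X')(B) = 9
Function('A')(w, z) = Add(4, Mul(w, Add(w, z))) (Function('A')(w, z) = Add(Mul(w, Add(w, z)), 4) = Add(4, Mul(w, Add(w, z))))
Add(h, Mul(-1, Function('A')(Function('X')(-38), -1288))) = Add(-818600, Mul(-1, Add(4, Pow(9, 2), Mul(9, -1288)))) = Add(-818600, Mul(-1, Add(4, 81, -11592))) = Add(-818600, Mul(-1, -11507)) = Add(-818600, 11507) = -807093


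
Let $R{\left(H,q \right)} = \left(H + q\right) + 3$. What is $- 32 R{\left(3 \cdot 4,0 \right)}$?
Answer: $-480$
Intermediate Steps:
$R{\left(H,q \right)} = 3 + H + q$
$- 32 R{\left(3 \cdot 4,0 \right)} = - 32 \left(3 + 3 \cdot 4 + 0\right) = - 32 \left(3 + 12 + 0\right) = \left(-32\right) 15 = -480$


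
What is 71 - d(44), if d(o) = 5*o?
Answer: -149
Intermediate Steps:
71 - d(44) = 71 - 5*44 = 71 - 1*220 = 71 - 220 = -149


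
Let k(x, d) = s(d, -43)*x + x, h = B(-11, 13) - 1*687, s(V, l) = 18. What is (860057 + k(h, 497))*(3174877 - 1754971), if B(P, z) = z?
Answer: 1203016778406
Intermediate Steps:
h = -674 (h = 13 - 1*687 = 13 - 687 = -674)
k(x, d) = 19*x (k(x, d) = 18*x + x = 19*x)
(860057 + k(h, 497))*(3174877 - 1754971) = (860057 + 19*(-674))*(3174877 - 1754971) = (860057 - 12806)*1419906 = 847251*1419906 = 1203016778406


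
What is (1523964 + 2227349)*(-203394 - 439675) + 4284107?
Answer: -2412348815490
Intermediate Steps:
(1523964 + 2227349)*(-203394 - 439675) + 4284107 = 3751313*(-643069) + 4284107 = -2412353099597 + 4284107 = -2412348815490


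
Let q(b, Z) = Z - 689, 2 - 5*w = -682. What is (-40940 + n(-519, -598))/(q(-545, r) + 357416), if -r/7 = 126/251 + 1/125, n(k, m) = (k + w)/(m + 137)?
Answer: -592139050975/5159603101898 ≈ -0.11476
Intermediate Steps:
w = 684/5 (w = ⅖ - ⅕*(-682) = ⅖ + 682/5 = 684/5 ≈ 136.80)
n(k, m) = (684/5 + k)/(137 + m) (n(k, m) = (k + 684/5)/(m + 137) = (684/5 + k)/(137 + m))
r = -112007/31375 (r = -7*(126/251 + 1/125) = -7*16001/31375 = -112007/31375 ≈ -3.5699)
q(b, Z) = -689 + Z
(-40940 + n(-519, -598))/(q(-545, r) + 357416) = (-40940 + (684/5 - 519)/(137 - 598))/((-689 - 112007/31375) + 357416) = (-40940 - 1911/5/(-461))/(-21729382/31375 + 357416) = (-40940 - 1/461*(-1911/5))/(11192197618/31375) = (-40940 + 1911/2305)*(31375/11192197618) = -94364789/2305*31375/11192197618 = -592139050975/5159603101898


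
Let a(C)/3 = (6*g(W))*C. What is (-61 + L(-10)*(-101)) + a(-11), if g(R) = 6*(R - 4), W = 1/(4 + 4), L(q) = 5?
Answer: 8075/2 ≈ 4037.5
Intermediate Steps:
W = ⅛ (W = 1/8 = ⅛ ≈ 0.12500)
g(R) = -24 + 6*R (g(R) = 6*(-4 + R) = -24 + 6*R)
a(C) = -837*C/2 (a(C) = 3*((6*(-24 + 6*(⅛)))*C) = 3*((6*(-24 + ¾))*C) = 3*((6*(-93/4))*C) = 3*(-279*C/2) = -837*C/2)
(-61 + L(-10)*(-101)) + a(-11) = (-61 + 5*(-101)) - 837/2*(-11) = (-61 - 505) + 9207/2 = -566 + 9207/2 = 8075/2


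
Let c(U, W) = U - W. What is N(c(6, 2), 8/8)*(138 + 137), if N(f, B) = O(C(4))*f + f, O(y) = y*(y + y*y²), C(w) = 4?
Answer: 300300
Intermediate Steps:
O(y) = y*(y + y³)
N(f, B) = 273*f (N(f, B) = (4² + 4⁴)*f + f = (16 + 256)*f + f = 272*f + f = 273*f)
N(c(6, 2), 8/8)*(138 + 137) = (273*(6 - 1*2))*(138 + 137) = (273*(6 - 2))*275 = (273*4)*275 = 1092*275 = 300300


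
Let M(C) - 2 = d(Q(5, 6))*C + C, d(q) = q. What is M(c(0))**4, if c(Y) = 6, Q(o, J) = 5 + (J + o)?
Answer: 116985856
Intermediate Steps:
Q(o, J) = 5 + J + o
M(C) = 2 + 17*C (M(C) = 2 + ((5 + 6 + 5)*C + C) = 2 + (16*C + C) = 2 + 17*C)
M(c(0))**4 = (2 + 17*6)**4 = (2 + 102)**4 = 104**4 = 116985856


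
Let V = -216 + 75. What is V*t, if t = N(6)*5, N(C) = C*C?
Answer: -25380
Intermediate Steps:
N(C) = C²
V = -141
t = 180 (t = 6²*5 = 36*5 = 180)
V*t = -141*180 = -25380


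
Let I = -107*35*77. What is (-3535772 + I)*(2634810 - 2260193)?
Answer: -1432586730529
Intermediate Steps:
I = -288365 (I = -3745*77 = -288365)
(-3535772 + I)*(2634810 - 2260193) = (-3535772 - 288365)*(2634810 - 2260193) = -3824137*374617 = -1432586730529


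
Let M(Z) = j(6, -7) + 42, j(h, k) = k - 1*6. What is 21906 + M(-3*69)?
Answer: 21935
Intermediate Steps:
j(h, k) = -6 + k (j(h, k) = k - 6 = -6 + k)
M(Z) = 29 (M(Z) = (-6 - 7) + 42 = -13 + 42 = 29)
21906 + M(-3*69) = 21906 + 29 = 21935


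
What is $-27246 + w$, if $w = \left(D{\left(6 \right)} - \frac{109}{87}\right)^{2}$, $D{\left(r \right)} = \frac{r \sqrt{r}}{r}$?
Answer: $- \frac{206167679}{7569} - \frac{218 \sqrt{6}}{87} \approx -27245.0$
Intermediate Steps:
$D{\left(r \right)} = \sqrt{r}$ ($D{\left(r \right)} = \frac{r^{\frac{3}{2}}}{r} = \sqrt{r}$)
$w = \left(- \frac{109}{87} + \sqrt{6}\right)^{2}$ ($w = \left(\sqrt{6} - \frac{109}{87}\right)^{2} = \left(- \frac{109}{87} + \sqrt{6}\right)^{2} \approx 1.4319$)
$-27246 + w = -27246 + \left(\frac{57295}{7569} - \frac{218 \sqrt{6}}{87}\right) = - \frac{206167679}{7569} - \frac{218 \sqrt{6}}{87}$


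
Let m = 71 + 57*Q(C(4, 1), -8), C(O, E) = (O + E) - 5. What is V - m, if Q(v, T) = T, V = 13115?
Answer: 13500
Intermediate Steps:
C(O, E) = -5 + E + O (C(O, E) = (E + O) - 5 = -5 + E + O)
m = -385 (m = 71 + 57*(-8) = 71 - 456 = -385)
V - m = 13115 - 1*(-385) = 13115 + 385 = 13500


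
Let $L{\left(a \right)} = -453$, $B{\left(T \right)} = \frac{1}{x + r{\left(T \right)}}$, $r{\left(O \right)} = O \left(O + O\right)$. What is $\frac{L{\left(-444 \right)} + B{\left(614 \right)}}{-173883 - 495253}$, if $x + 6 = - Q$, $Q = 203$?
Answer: $\frac{170731849}{252191670744} \approx 0.00067699$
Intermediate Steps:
$r{\left(O \right)} = 2 O^{2}$ ($r{\left(O \right)} = O 2 O = 2 O^{2}$)
$x = -209$ ($x = -6 - 203 = -209$)
$B{\left(T \right)} = \frac{1}{-209 + 2 T^{2}}$
$\frac{L{\left(-444 \right)} + B{\left(614 \right)}}{-173883 - 495253} = \frac{-453 + \frac{1}{-209 + 2 \cdot 614^{2}}}{-173883 - 495253} = \frac{-453 + \frac{1}{-209 + 2 \cdot 376996}}{-669136} = \left(-453 + \frac{1}{-209 + 753992}\right) \left(- \frac{1}{669136}\right) = \left(-453 + \frac{1}{753783}\right) \left(- \frac{1}{669136}\right) = \left(- \frac{341463698}{753783}\right) \left(- \frac{1}{669136}\right) = \frac{170731849}{252191670744}$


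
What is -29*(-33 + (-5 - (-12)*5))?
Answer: -638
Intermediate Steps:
-29*(-33 + (-5 - (-12)*5)) = -29*(-33 + (-5 - 1*(-60))) = -29*(-33 + (-5 + 60)) = -29*(-33 + 55) = -29*22 = -638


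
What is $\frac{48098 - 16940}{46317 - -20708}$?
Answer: $\frac{31158}{67025} \approx 0.46487$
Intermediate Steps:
$\frac{48098 - 16940}{46317 - -20708} = \frac{31158}{46317 + \left(-153 + 20861\right)} = \frac{31158}{46317 + 20708} = \frac{31158}{67025}$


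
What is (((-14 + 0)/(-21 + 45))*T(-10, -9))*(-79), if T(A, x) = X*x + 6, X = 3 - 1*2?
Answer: -553/4 ≈ -138.25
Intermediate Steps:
X = 1 (X = 3 - 2 = 1)
T(A, x) = 6 + x (T(A, x) = 1*x + 6 = x + 6 = 6 + x)
(((-14 + 0)/(-21 + 45))*T(-10, -9))*(-79) = (((-14 + 0)/(-21 + 45))*(6 - 9))*(-79) = (-14/24*(-3))*(-79) = (-14*1/24*(-3))*(-79) = -7/12*(-3)*(-79) = (7/4)*(-79) = -553/4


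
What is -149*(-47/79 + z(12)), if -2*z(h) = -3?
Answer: -21307/158 ≈ -134.85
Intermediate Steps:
z(h) = 3/2 (z(h) = -1/2*(-3) = 3/2)
-149*(-47/79 + z(12)) = -149*(-47/79 + 3/2) = -149*143/158 = -21307/158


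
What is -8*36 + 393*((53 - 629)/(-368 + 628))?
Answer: -75312/65 ≈ -1158.6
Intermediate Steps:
-8*36 + 393*((53 - 629)/(-368 + 628)) = -288 + 393*(-576/260) = -288 + 393*(-576*1/260) = -288 + 393*(-144/65) = -288 - 56592/65 = -75312/65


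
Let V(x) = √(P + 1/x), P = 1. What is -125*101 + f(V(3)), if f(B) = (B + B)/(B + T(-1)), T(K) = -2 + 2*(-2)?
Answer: -164126/13 - 3*√3/13 ≈ -12625.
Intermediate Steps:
V(x) = √(1 + 1/x)
T(K) = -6 (T(K) = -2 - 4 = -6)
f(B) = 2*B/(-6 + B) (f(B) = (B + B)/(B - 6) = (2*B)/(-6 + B) = 2*B/(-6 + B))
-125*101 + f(V(3)) = -125*101 + 2*√((1 + 3)/3)/(-6 + √((1 + 3)/3)) = -12625 + 2*√((⅓)*4)/(-6 + √((⅓)*4)) = -12625 + 2*√(4/3)/(-6 + √(4/3)) = -12625 + 2*(2*√3/3)/(-6 + 2*√3/3) = -12625 + 4*√3/(3*(-6 + 2*√3/3))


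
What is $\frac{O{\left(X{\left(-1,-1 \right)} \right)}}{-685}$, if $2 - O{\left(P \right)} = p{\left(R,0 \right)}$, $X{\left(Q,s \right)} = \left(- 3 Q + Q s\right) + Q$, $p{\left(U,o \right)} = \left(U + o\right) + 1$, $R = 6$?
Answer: $\frac{1}{137} \approx 0.0072993$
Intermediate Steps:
$p{\left(U,o \right)} = 1 + U + o$
$X{\left(Q,s \right)} = - 2 Q + Q s$
$O{\left(P \right)} = -5$ ($O{\left(P \right)} = 2 - \left(1 + 6 + 0\right) = 2 - 7 = -5$)
$\frac{O{\left(X{\left(-1,-1 \right)} \right)}}{-685} = - \frac{5}{-685} = \left(-5\right) \left(- \frac{1}{685}\right) = \frac{1}{137}$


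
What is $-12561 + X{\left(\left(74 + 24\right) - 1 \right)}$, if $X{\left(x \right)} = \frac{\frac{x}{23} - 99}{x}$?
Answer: $- \frac{28025771}{2231} \approx -12562.0$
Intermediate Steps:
$X{\left(x \right)} = \frac{-99 + \frac{x}{23}}{x}$ ($X{\left(x \right)} = \frac{x \frac{1}{23} - 99}{x} = \frac{\frac{x}{23} - 99}{x} = \frac{-99 + \frac{x}{23}}{x}$)
$-12561 + X{\left(\left(74 + 24\right) - 1 \right)} = -12561 + \frac{-2277 + \left(\left(74 + 24\right) - 1\right)}{23 \left(\left(74 + 24\right) - 1\right)} = -12561 + \frac{-2277 + \left(98 - 1\right)}{23 \left(98 - 1\right)} = -12561 + \frac{-2277 + 97}{23 \cdot 97} = -12561 + \frac{1}{23} \cdot \frac{1}{97} \left(-2180\right) = -12561 - \frac{2180}{2231} = - \frac{28025771}{2231}$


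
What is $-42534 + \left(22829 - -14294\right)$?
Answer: $-5411$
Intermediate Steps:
$-42534 + \left(22829 - -14294\right) = -42534 + \left(22829 + 14294\right) = -42534 + 37123 = -5411$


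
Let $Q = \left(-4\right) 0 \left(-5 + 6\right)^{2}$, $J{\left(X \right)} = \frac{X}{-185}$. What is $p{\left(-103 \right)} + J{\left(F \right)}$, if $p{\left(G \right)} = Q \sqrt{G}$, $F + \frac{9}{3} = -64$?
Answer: $\frac{67}{185} \approx 0.36216$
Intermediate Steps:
$F = -67$ ($F = -3 - 64 = -67$)
$J{\left(X \right)} = - \frac{X}{185}$ ($J{\left(X \right)} = X \left(- \frac{1}{185}\right) = - \frac{X}{185}$)
$Q = 0$ ($Q = 0 \cdot 1^{2} = 0 \cdot 1 = 0$)
$p{\left(G \right)} = 0$ ($p{\left(G \right)} = 0 \sqrt{G} = 0$)
$p{\left(-103 \right)} + J{\left(F \right)} = 0 - - \frac{67}{185} = 0 + \frac{67}{185} = \frac{67}{185}$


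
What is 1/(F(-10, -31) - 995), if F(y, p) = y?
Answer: -1/1005 ≈ -0.00099503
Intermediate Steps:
1/(F(-10, -31) - 995) = 1/(-10 - 995) = 1/(-1005) = -1/1005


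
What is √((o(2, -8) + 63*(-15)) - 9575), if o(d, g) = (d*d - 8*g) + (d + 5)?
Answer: I*√10445 ≈ 102.2*I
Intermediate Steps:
o(d, g) = 5 + d + d² - 8*g (o(d, g) = (d² - 8*g) + (5 + d) = 5 + d + d² - 8*g)
√((o(2, -8) + 63*(-15)) - 9575) = √(((5 + 2 + 2² - 8*(-8)) + 63*(-15)) - 9575) = √(((5 + 2 + 4 + 64) - 945) - 9575) = √((75 - 945) - 9575) = √(-870 - 9575) = √(-10445) = I*√10445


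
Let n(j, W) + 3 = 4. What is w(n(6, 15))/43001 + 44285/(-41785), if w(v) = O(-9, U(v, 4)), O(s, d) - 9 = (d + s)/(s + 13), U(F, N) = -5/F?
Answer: -761627787/718718714 ≈ -1.0597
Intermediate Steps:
n(j, W) = 1 (n(j, W) = -3 + 4 = 1)
O(s, d) = 9 + (d + s)/(13 + s) (O(s, d) = 9 + (d + s)/(s + 13) = 9 + (d + s)/(13 + s))
w(v) = 27/4 - 5/(4*v) (w(v) = (117 - 5/v + 10*(-9))/(13 - 9) = (117 - 5/v - 90)/4 = (27 - 5/v)/4 = 27/4 - 5/(4*v))
w(n(6, 15))/43001 + 44285/(-41785) = ((1/4)*(-5 + 27*1)/1)/43001 + 44285/(-41785) = ((1/4)*1*(-5 + 27))*(1/43001) + 44285*(-1/41785) = ((1/4)*1*22)*(1/43001) - 8857/8357 = (11/2)*(1/43001) - 8857/8357 = 11/86002 - 8857/8357 = -761627787/718718714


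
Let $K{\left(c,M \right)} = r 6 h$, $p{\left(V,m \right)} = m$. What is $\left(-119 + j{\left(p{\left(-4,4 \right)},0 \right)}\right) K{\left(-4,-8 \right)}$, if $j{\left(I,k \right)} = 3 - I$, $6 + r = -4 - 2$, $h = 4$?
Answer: $34560$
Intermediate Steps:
$r = -12$ ($r = -6 - 6 = -12$)
$K{\left(c,M \right)} = -288$ ($K{\left(c,M \right)} = \left(-12\right) 6 \cdot 4 = \left(-72\right) 4 = -288$)
$\left(-119 + j{\left(p{\left(-4,4 \right)},0 \right)}\right) K{\left(-4,-8 \right)} = \left(-119 + \left(3 - 4\right)\right) \left(-288\right) = \left(-119 - 1\right) \left(-288\right) = \left(-120\right) \left(-288\right) = 34560$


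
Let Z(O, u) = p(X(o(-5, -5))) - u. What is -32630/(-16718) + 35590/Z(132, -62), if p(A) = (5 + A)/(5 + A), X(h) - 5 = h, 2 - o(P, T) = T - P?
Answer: 22963435/40509 ≈ 566.87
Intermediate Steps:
o(P, T) = 2 + P - T (o(P, T) = 2 - (T - P) = 2 + (P - T) = 2 + P - T)
X(h) = 5 + h
p(A) = 1
Z(O, u) = 1 - u
-32630/(-16718) + 35590/Z(132, -62) = -32630/(-16718) + 35590/(1 - 1*(-62)) = -32630*(-1/16718) + 35590/(1 + 62) = 1255/643 + 35590/63 = 22963435/40509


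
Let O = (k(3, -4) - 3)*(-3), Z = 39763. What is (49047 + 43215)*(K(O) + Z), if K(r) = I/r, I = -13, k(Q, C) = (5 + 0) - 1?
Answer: 3669013708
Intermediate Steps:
k(Q, C) = 4 (k(Q, C) = 5 - 1 = 4)
O = -3 (O = (4 - 3)*(-3) = 1*(-3) = -3)
K(r) = -13/r
(49047 + 43215)*(K(O) + Z) = (49047 + 43215)*(-13/(-3) + 39763) = 92262*(-13*(-1/3) + 39763) = 92262*(13/3 + 39763) = 92262*(119302/3) = 3669013708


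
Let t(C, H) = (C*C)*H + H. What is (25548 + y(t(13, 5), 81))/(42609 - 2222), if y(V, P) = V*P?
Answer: 94398/40387 ≈ 2.3373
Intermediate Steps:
t(C, H) = H + H*C² (t(C, H) = C²*H + H = H*C² + H = H + H*C²)
y(V, P) = P*V
(25548 + y(t(13, 5), 81))/(42609 - 2222) = (25548 + 81*(5*(1 + 13²)))/(42609 - 2222) = (25548 + 81*(5*(1 + 169)))/40387 = (25548 + 81*(5*170))*(1/40387) = (25548 + 81*850)*(1/40387) = (25548 + 68850)*(1/40387) = 94398*(1/40387) = 94398/40387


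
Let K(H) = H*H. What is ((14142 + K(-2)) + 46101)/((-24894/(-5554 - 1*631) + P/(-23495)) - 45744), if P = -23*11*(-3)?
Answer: -1750977538805/1329356243337 ≈ -1.3172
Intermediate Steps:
K(H) = H²
P = 759 (P = -253*(-3) = 759)
((14142 + K(-2)) + 46101)/((-24894/(-5554 - 1*631) + P/(-23495)) - 45744) = ((14142 + (-2)²) + 46101)/((-24894/(-5554 - 1*631) + 759/(-23495)) - 45744) = ((14142 + 4) + 46101)/((-24894/(-5554 - 631) + 759*(-1/23495)) - 45744) = (14146 + 46101)/((-24894/(-6185) - 759/23495) - 45744) = 60247/((-24894*(-1/6185) - 759/23495) - 45744) = 60247/((24894/6185 - 759/23495) - 45744) = 60247/(116038023/29063315 - 45744) = 60247/(-1329356243337/29063315) = 60247*(-29063315/1329356243337) = -1750977538805/1329356243337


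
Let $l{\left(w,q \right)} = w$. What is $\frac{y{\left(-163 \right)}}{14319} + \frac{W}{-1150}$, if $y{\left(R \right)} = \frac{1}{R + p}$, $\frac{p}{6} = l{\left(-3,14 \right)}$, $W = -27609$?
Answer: $\frac{71555320901}{2980499850} \approx 24.008$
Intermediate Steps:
$p = -18$ ($p = 6 \left(-3\right) = -18$)
$y{\left(R \right)} = \frac{1}{-18 + R}$ ($y{\left(R \right)} = \frac{1}{R - 18} = \frac{1}{-18 + R}$)
$\frac{y{\left(-163 \right)}}{14319} + \frac{W}{-1150} = \frac{1}{\left(-18 - 163\right) 14319} - \frac{27609}{-1150} = \frac{1}{-181} \cdot \frac{1}{14319} - - \frac{27609}{1150} = \left(- \frac{1}{181}\right) \frac{1}{14319} + \frac{27609}{1150} = - \frac{1}{2591739} + \frac{27609}{1150} = \frac{71555320901}{2980499850}$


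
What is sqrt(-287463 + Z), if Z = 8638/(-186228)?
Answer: I*sqrt(5651625828754)/4434 ≈ 536.16*I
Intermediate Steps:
Z = -617/13302 (Z = 8638*(-1/186228) = -617/13302 ≈ -0.046384)
sqrt(-287463 + Z) = sqrt(-287463 - 617/13302) = sqrt(-3823833443/13302) = I*sqrt(5651625828754)/4434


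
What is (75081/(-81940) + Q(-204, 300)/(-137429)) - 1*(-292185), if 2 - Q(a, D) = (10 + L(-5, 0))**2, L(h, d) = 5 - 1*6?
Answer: 3290265180554611/11260932260 ≈ 2.9218e+5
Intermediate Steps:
L(h, d) = -1 (L(h, d) = 5 - 6 = -1)
Q(a, D) = -79 (Q(a, D) = 2 - (10 - 1)**2 = 2 - 1*9**2 = 2 - 1*81 = 2 - 81 = -79)
(75081/(-81940) + Q(-204, 300)/(-137429)) - 1*(-292185) = (75081/(-81940) - 79/(-137429)) - 1*(-292185) = (75081*(-1/81940) - 79*(-1/137429)) + 292185 = (-75081/81940 + 79/137429) + 292185 = -10311833489/11260932260 + 292185 = 3290265180554611/11260932260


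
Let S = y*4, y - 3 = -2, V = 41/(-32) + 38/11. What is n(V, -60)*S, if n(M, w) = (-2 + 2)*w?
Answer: 0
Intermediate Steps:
V = 765/352 (V = 41*(-1/32) + 38*(1/11) = -41/32 + 38/11 = 765/352 ≈ 2.1733)
y = 1 (y = 3 - 2 = 1)
n(M, w) = 0 (n(M, w) = 0*w = 0)
S = 4 (S = 1*4 = 4)
n(V, -60)*S = 0*4 = 0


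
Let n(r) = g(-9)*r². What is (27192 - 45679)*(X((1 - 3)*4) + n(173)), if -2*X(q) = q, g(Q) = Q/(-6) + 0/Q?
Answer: -1660040165/2 ≈ -8.3002e+8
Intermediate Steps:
g(Q) = -Q/6 (g(Q) = Q*(-⅙) + 0 = -Q/6 + 0 = -Q/6)
X(q) = -q/2
n(r) = 3*r²/2 (n(r) = (-⅙*(-9))*r² = 3*r²/2)
(27192 - 45679)*(X((1 - 3)*4) + n(173)) = (27192 - 45679)*(-(1 - 3)*4/2 + (3/2)*173²) = -18487*(-(-1)*4 + (3/2)*29929) = -18487*(-½*(-8) + 89787/2) = -18487*(4 + 89787/2) = -18487*89795/2 = -1660040165/2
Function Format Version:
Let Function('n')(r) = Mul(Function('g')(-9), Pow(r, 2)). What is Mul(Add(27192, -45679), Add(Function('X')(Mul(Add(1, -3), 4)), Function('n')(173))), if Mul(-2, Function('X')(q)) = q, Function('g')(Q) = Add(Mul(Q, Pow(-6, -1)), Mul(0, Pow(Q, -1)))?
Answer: Rational(-1660040165, 2) ≈ -8.3002e+8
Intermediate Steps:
Function('g')(Q) = Mul(Rational(-1, 6), Q) (Function('g')(Q) = Add(Mul(Q, Rational(-1, 6)), 0) = Add(Mul(Rational(-1, 6), Q), 0) = Mul(Rational(-1, 6), Q))
Function('X')(q) = Mul(Rational(-1, 2), q)
Function('n')(r) = Mul(Rational(3, 2), Pow(r, 2)) (Function('n')(r) = Mul(Mul(Rational(-1, 6), -9), Pow(r, 2)) = Mul(Rational(3, 2), Pow(r, 2)))
Mul(Add(27192, -45679), Add(Function('X')(Mul(Add(1, -3), 4)), Function('n')(173))) = Mul(Add(27192, -45679), Add(Mul(Rational(-1, 2), Mul(Add(1, -3), 4)), Mul(Rational(3, 2), Pow(173, 2)))) = Mul(-18487, Add(Mul(Rational(-1, 2), Mul(-2, 4)), Mul(Rational(3, 2), 29929))) = Mul(-18487, Add(Mul(Rational(-1, 2), -8), Rational(89787, 2))) = Mul(-18487, Add(4, Rational(89787, 2))) = Mul(-18487, Rational(89795, 2)) = Rational(-1660040165, 2)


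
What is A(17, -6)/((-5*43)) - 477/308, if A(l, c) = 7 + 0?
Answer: -104711/66220 ≈ -1.5813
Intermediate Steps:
A(l, c) = 7
A(17, -6)/((-5*43)) - 477/308 = 7/((-5*43)) - 477/308 = 7/(-215) - 477*1/308 = 7*(-1/215) - 477/308 = -7/215 - 477/308 = -104711/66220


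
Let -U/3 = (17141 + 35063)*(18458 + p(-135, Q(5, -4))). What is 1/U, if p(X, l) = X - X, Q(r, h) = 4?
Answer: -1/2890744296 ≈ -3.4593e-10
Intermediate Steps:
p(X, l) = 0
U = -2890744296 (U = -3*(17141 + 35063)*(18458 + 0) = -156612*18458 = -3*963581432 = -2890744296)
1/U = 1/(-2890744296) = -1/2890744296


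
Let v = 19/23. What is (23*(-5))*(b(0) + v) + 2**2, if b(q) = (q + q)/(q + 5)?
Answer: -91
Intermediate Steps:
b(q) = 2*q/(5 + q) (b(q) = (2*q)/(5 + q) = 2*q/(5 + q))
v = 19/23 (v = 19*(1/23) = 19/23 ≈ 0.82609)
(23*(-5))*(b(0) + v) + 2**2 = (23*(-5))*(2*0/(5 + 0) + 19/23) + 2**2 = -115*(2*0/5 + 19/23) + 4 = -115*(2*0*(1/5) + 19/23) + 4 = -115*(0 + 19/23) + 4 = -115*19/23 + 4 = -95 + 4 = -91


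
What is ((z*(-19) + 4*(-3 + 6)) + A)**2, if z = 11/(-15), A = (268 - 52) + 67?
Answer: 21473956/225 ≈ 95440.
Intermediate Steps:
A = 283 (A = 216 + 67 = 283)
z = -11/15 (z = 11*(-1/15) = -11/15 ≈ -0.73333)
((z*(-19) + 4*(-3 + 6)) + A)**2 = ((-11/15*(-19) + 4*(-3 + 6)) + 283)**2 = ((209/15 + 4*3) + 283)**2 = ((209/15 + 12) + 283)**2 = (389/15 + 283)**2 = (4634/15)**2 = 21473956/225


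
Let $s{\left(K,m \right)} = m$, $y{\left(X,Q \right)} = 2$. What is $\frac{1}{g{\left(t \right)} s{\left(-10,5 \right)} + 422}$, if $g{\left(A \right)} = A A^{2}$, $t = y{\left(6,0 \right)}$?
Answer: $\frac{1}{462} \approx 0.0021645$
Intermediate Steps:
$t = 2$
$g{\left(A \right)} = A^{3}$
$\frac{1}{g{\left(t \right)} s{\left(-10,5 \right)} + 422} = \frac{1}{2^{3} \cdot 5 + 422} = \frac{1}{8 \cdot 5 + 422} = \frac{1}{40 + 422} = \frac{1}{462}$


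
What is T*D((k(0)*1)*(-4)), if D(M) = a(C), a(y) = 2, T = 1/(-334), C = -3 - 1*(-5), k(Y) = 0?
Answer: -1/167 ≈ -0.0059880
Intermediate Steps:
C = 2 (C = -3 + 5 = 2)
T = -1/334 ≈ -0.0029940
D(M) = 2
T*D((k(0)*1)*(-4)) = -1/334*2 = -1/167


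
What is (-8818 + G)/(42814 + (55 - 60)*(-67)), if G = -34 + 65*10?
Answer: -2734/14383 ≈ -0.19009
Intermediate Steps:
G = 616 (G = -34 + 650 = 616)
(-8818 + G)/(42814 + (55 - 60)*(-67)) = (-8818 + 616)/(42814 + (55 - 60)*(-67)) = -8202/(42814 - 5*(-67)) = -8202/(42814 + 335) = -8202/43149 = -8202*1/43149 = -2734/14383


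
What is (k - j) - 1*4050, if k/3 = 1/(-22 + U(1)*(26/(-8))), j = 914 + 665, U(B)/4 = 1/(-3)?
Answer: -298346/53 ≈ -5629.2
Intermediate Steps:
U(B) = -4/3 (U(B) = 4/(-3) = 4*(-⅓) = -4/3)
j = 1579
k = -9/53 (k = 3/(-22 - 104/(3*(-8))) = 3/(-22 - 104*(-1)/(3*8)) = 3/(-22 - 4/3*(-13/4)) = 3/(-22 + 13/3) = 3/(-53/3) = 3*(-3/53) = -9/53 ≈ -0.16981)
(k - j) - 1*4050 = (-9/53 - 1*1579) - 1*4050 = (-9/53 - 1579) - 4050 = -83696/53 - 4050 = -298346/53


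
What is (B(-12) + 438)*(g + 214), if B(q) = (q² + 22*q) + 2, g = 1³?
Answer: 68800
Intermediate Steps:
g = 1
B(q) = 2 + q² + 22*q
(B(-12) + 438)*(g + 214) = ((2 + (-12)² + 22*(-12)) + 438)*(1 + 214) = ((2 + 144 - 264) + 438)*215 = (-118 + 438)*215 = 320*215 = 68800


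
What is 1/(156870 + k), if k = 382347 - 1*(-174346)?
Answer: 1/713563 ≈ 1.4014e-6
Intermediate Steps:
k = 556693 (k = 382347 + 174346 = 556693)
1/(156870 + k) = 1/(156870 + 556693) = 1/713563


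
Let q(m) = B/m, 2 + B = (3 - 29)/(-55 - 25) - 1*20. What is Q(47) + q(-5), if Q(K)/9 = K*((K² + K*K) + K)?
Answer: 377739867/200 ≈ 1.8887e+6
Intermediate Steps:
Q(K) = 9*K*(K + 2*K²) (Q(K) = 9*(K*((K² + K*K) + K)) = 9*(K*((K² + K²) + K)) = 9*(K*(2*K² + K)) = 9*(K*(K + 2*K²)) = 9*K*(K + 2*K²))
B = -867/40 (B = -2 + ((3 - 29)/(-55 - 25) - 1*20) = -2 + (-26/(-80) - 20) = -2 + (-26*(-1/80) - 20) = -2 + (13/40 - 20) = -2 - 787/40 = -867/40 ≈ -21.675)
q(m) = -867/(40*m)
Q(47) + q(-5) = 47²*(9 + 18*47) - 867/40/(-5) = 2209*(9 + 846) - 867/40*(-⅕) = 2209*855 + 867/200 = 1888695 + 867/200 = 377739867/200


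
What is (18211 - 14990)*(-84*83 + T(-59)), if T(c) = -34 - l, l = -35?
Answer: -22453591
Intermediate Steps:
T(c) = 1 (T(c) = -34 - 1*(-35) = -34 + 35 = 1)
(18211 - 14990)*(-84*83 + T(-59)) = (18211 - 14990)*(-84*83 + 1) = 3221*(-6972 + 1) = 3221*(-6971) = -22453591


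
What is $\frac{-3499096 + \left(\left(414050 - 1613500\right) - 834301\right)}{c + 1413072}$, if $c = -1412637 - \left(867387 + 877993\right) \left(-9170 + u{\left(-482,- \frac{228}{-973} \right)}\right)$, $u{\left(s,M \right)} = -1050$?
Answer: $- \frac{5532847}{17837784035} \approx -0.00031018$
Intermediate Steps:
$c = 17836370963$ ($c = -1412637 - \left(867387 + 877993\right) \left(-9170 - 1050\right) = -1412637 - 1745380 \left(-10220\right) = -1412637 - -17837783600 = -1412637 + 17837783600 = 17836370963$)
$\frac{-3499096 + \left(\left(414050 - 1613500\right) - 834301\right)}{c + 1413072} = \frac{-3499096 + \left(\left(414050 - 1613500\right) - 834301\right)}{17836370963 + 1413072} = \frac{-3499096 - 2033751}{17837784035} = \left(-3499096 - 2033751\right) \frac{1}{17837784035} = \left(-5532847\right) \frac{1}{17837784035} = - \frac{5532847}{17837784035}$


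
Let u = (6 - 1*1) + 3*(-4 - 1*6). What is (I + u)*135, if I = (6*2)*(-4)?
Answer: -9855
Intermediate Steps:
u = -25 (u = (6 - 1) + 3*(-4 - 6) = 5 + 3*(-10) = 5 - 30 = -25)
I = -48 (I = 12*(-4) = -48)
(I + u)*135 = (-48 - 25)*135 = -73*135 = -9855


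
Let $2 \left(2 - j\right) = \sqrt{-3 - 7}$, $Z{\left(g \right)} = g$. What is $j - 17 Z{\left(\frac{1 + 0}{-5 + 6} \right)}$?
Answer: $-15 - \frac{i \sqrt{10}}{2} \approx -15.0 - 1.5811 i$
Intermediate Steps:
$j = 2 - \frac{i \sqrt{10}}{2}$ ($j = 2 - \frac{\sqrt{-3 - 7}}{2} = 2 - \frac{\sqrt{-10}}{2} = 2 - \frac{i \sqrt{10}}{2} \approx 2.0 - 1.5811 i$)
$j - 17 Z{\left(\frac{1 + 0}{-5 + 6} \right)} = \left(2 - \frac{i \sqrt{10}}{2}\right) - 17 \frac{1 + 0}{-5 + 6} = \left(2 - \frac{i \sqrt{10}}{2}\right) - 17 \cdot 1 \cdot 1^{-1} = \left(2 - \frac{i \sqrt{10}}{2}\right) - 17 \cdot 1 \cdot 1 = \left(2 - \frac{i \sqrt{10}}{2}\right) - 17 = -15 - \frac{i \sqrt{10}}{2}$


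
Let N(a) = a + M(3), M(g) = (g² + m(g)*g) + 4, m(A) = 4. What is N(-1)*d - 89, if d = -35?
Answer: -929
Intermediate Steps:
M(g) = 4 + g² + 4*g (M(g) = (g² + 4*g) + 4 = 4 + g² + 4*g)
N(a) = 25 + a (N(a) = a + (4 + 3² + 4*3) = a + (4 + 9 + 12) = a + 25 = 25 + a)
N(-1)*d - 89 = (25 - 1)*(-35) - 89 = 24*(-35) - 89 = -840 - 89 = -929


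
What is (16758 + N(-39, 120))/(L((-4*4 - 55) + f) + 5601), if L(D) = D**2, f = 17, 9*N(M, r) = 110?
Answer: 150932/76653 ≈ 1.9690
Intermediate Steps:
N(M, r) = 110/9 (N(M, r) = (1/9)*110 = 110/9)
(16758 + N(-39, 120))/(L((-4*4 - 55) + f) + 5601) = (16758 + 110/9)/(((-4*4 - 55) + 17)**2 + 5601) = 150932/(9*(((-16 - 55) + 17)**2 + 5601)) = 150932/(9*((-71 + 17)**2 + 5601)) = 150932/(9*((-54)**2 + 5601)) = 150932/(9*(2916 + 5601)) = (150932/9)/8517 = (150932/9)*(1/8517) = 150932/76653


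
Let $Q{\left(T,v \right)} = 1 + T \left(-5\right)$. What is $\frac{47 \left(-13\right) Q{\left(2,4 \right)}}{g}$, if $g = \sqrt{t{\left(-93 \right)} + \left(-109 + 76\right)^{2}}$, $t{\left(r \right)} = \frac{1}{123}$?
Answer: $\frac{5499 \sqrt{4118901}}{66974} \approx 166.64$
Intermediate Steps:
$Q{\left(T,v \right)} = 1 - 5 T$
$t{\left(r \right)} = \frac{1}{123}$
$g = \frac{2 \sqrt{4118901}}{123}$ ($g = \sqrt{\frac{1}{123} + \left(-109 + 76\right)^{2}} = \sqrt{\frac{1}{123} + \left(-33\right)^{2}} = \sqrt{\frac{1}{123} + 1089} = \sqrt{\frac{133948}{123}} = \frac{2 \sqrt{4118901}}{123} \approx 33.0$)
$\frac{47 \left(-13\right) Q{\left(2,4 \right)}}{g} = \frac{47 \left(-13\right) \left(1 - 10\right)}{\frac{2}{123} \sqrt{4118901}} = - 611 \left(1 - 10\right) \frac{\sqrt{4118901}}{66974} = \left(-611\right) \left(-9\right) \frac{\sqrt{4118901}}{66974} = 5499 \frac{\sqrt{4118901}}{66974} = \frac{5499 \sqrt{4118901}}{66974}$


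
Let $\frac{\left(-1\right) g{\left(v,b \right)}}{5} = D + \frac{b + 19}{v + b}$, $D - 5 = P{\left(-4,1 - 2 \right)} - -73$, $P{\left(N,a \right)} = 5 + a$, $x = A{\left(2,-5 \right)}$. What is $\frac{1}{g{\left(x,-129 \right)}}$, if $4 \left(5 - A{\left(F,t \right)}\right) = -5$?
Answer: $- \frac{491}{203510} \approx -0.0024127$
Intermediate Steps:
$A{\left(F,t \right)} = \frac{25}{4}$ ($A{\left(F,t \right)} = 5 - - \frac{5}{4} = 5 + \frac{5}{4} = \frac{25}{4}$)
$x = \frac{25}{4} \approx 6.25$
$D = 82$ ($D = 5 + \left(\left(5 + \left(1 - 2\right)\right) - -73\right) = 5 + \left(\left(5 + \left(1 - 2\right)\right) + 73\right) = 5 + \left(\left(5 - 1\right) + 73\right) = 5 + \left(4 + 73\right) = 5 + 77 = 82$)
$g{\left(v,b \right)} = -410 - \frac{5 \left(19 + b\right)}{b + v}$ ($g{\left(v,b \right)} = - 5 \left(82 + \frac{b + 19}{v + b}\right) = - 5 \left(82 + \frac{19 + b}{b + v}\right) = -410 - \frac{5 \left(19 + b\right)}{b + v}$)
$\frac{1}{g{\left(x,-129 \right)}} = \frac{1}{5 \frac{1}{-129 + \frac{25}{4}} \left(-19 - -10707 - \frac{1025}{2}\right)} = \frac{1}{5 \frac{1}{- \frac{491}{4}} \left(-19 + 10707 - \frac{1025}{2}\right)} = \frac{1}{5 \left(- \frac{4}{491}\right) \frac{20351}{2}} = \frac{1}{- \frac{203510}{491}} = - \frac{491}{203510}$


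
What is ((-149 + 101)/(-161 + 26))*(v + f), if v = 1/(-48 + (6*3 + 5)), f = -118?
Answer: -47216/1125 ≈ -41.970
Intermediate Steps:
v = -1/25 (v = 1/(-48 + (18 + 5)) = 1/(-48 + 23) = 1/(-25) = -1/25 ≈ -0.040000)
((-149 + 101)/(-161 + 26))*(v + f) = ((-149 + 101)/(-161 + 26))*(-1/25 - 118) = -48/(-135)*(-2951/25) = -48*(-1/135)*(-2951/25) = (16/45)*(-2951/25) = -47216/1125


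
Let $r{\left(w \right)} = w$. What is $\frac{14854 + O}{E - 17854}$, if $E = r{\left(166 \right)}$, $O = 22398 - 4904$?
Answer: $- \frac{8087}{4422} \approx -1.8288$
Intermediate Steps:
$O = 17494$ ($O = 22398 - 4904 = 17494$)
$E = 166$
$\frac{14854 + O}{E - 17854} = \frac{14854 + 17494}{166 - 17854} = \frac{32348}{-17688} = 32348 \left(- \frac{1}{17688}\right) = - \frac{8087}{4422}$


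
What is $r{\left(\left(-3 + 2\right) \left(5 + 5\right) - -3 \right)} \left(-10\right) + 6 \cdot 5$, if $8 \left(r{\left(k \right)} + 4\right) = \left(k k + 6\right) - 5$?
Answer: $\frac{15}{2} \approx 7.5$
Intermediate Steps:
$r{\left(k \right)} = - \frac{31}{8} + \frac{k^{2}}{8}$ ($r{\left(k \right)} = -4 + \frac{\left(k k + 6\right) - 5}{8} = -4 + \frac{\left(k^{2} + 6\right) - 5}{8} = -4 + \frac{\left(6 + k^{2}\right) - 5}{8} = -4 + \frac{1 + k^{2}}{8} = -4 + \left(\frac{1}{8} + \frac{k^{2}}{8}\right) = - \frac{31}{8} + \frac{k^{2}}{8}$)
$r{\left(\left(-3 + 2\right) \left(5 + 5\right) - -3 \right)} \left(-10\right) + 6 \cdot 5 = \left(- \frac{31}{8} + \frac{\left(\left(-3 + 2\right) \left(5 + 5\right) - -3\right)^{2}}{8}\right) \left(-10\right) + 6 \cdot 5 = \left(- \frac{31}{8} + \frac{\left(\left(-1\right) 10 + 3\right)^{2}}{8}\right) \left(-10\right) + 30 = \left(- \frac{31}{8} + \frac{\left(-10 + 3\right)^{2}}{8}\right) \left(-10\right) + 30 = \left(- \frac{31}{8} + \frac{\left(-7\right)^{2}}{8}\right) \left(-10\right) + 30 = \left(- \frac{31}{8} + \frac{1}{8} \cdot 49\right) \left(-10\right) + 30 = \left(- \frac{31}{8} + \frac{49}{8}\right) \left(-10\right) + 30 = \frac{9}{4} \left(-10\right) + 30 = - \frac{45}{2} + 30 = \frac{15}{2}$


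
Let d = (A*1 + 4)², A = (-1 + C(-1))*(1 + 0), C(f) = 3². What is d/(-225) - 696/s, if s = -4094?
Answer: -24052/51175 ≈ -0.47000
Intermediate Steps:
C(f) = 9
A = 8 (A = (-1 + 9)*(1 + 0) = 8*1 = 8)
d = 144 (d = (8*1 + 4)² = (8 + 4)² = 12² = 144)
d/(-225) - 696/s = 144/(-225) - 696/(-4094) = 144*(-1/225) - 696*(-1/4094) = -16/25 + 348/2047 = -24052/51175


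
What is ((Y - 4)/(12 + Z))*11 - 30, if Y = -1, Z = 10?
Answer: -65/2 ≈ -32.500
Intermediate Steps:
((Y - 4)/(12 + Z))*11 - 30 = ((-1 - 4)/(12 + 10))*11 - 30 = -5/22*11 - 30 = -5/2 - 30 = -65/2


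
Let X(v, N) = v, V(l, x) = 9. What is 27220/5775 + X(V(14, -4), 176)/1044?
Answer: 632659/133980 ≈ 4.7220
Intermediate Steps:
27220/5775 + X(V(14, -4), 176)/1044 = 27220/5775 + 9/1044 = 27220*(1/5775) + 9*(1/1044) = 5444/1155 + 1/116 = 632659/133980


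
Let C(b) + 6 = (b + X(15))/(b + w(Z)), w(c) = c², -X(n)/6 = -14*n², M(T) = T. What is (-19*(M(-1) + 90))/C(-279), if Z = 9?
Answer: 37202/2201 ≈ 16.902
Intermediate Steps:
X(n) = 84*n² (X(n) = -(-84)*n² = 84*n²)
C(b) = -6 + (18900 + b)/(81 + b) (C(b) = -6 + (b + 84*15²)/(b + 9²) = -6 + (b + 84*225)/(b + 81) = -6 + (b + 18900)/(81 + b) = -6 + (18900 + b)/(81 + b))
(-19*(M(-1) + 90))/C(-279) = (-19*(-1 + 90))/(((18414 - 5*(-279))/(81 - 279))) = (-19*89)/(((18414 + 1395)/(-198))) = -1691/((-1/198*19809)) = -1691/(-2201/22) = -1691*(-22/2201) = 37202/2201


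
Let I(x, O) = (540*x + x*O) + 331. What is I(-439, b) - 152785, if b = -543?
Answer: -151137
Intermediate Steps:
I(x, O) = 331 + 540*x + O*x (I(x, O) = (540*x + O*x) + 331 = 331 + 540*x + O*x)
I(-439, b) - 152785 = (331 + 540*(-439) - 543*(-439)) - 152785 = (331 - 237060 + 238377) - 152785 = 1648 - 152785 = -151137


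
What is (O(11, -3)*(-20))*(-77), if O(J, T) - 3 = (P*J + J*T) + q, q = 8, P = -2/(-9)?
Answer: -271040/9 ≈ -30116.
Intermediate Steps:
P = 2/9 (P = -2*(-1/9) = 2/9 ≈ 0.22222)
O(J, T) = 11 + 2*J/9 + J*T (O(J, T) = 3 + ((2*J/9 + J*T) + 8) = 3 + (8 + 2*J/9 + J*T) = 11 + 2*J/9 + J*T)
(O(11, -3)*(-20))*(-77) = ((11 + (2/9)*11 + 11*(-3))*(-20))*(-77) = ((11 + 22/9 - 33)*(-20))*(-77) = -176/9*(-20)*(-77) = (3520/9)*(-77) = -271040/9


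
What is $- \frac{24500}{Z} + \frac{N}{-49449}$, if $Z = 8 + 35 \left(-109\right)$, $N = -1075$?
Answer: $\frac{405197675}{62750781} \approx 6.4573$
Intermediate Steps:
$Z = -3807$ ($Z = 8 - 3815 = -3807$)
$- \frac{24500}{Z} + \frac{N}{-49449} = - \frac{24500}{-3807} - \frac{1075}{-49449} = \left(-24500\right) \left(- \frac{1}{3807}\right) - - \frac{1075}{49449} = \frac{24500}{3807} + \frac{1075}{49449} = \frac{405197675}{62750781}$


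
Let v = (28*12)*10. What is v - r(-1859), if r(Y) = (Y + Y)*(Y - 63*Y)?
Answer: 428532604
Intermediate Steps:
v = 3360 (v = 336*10 = 3360)
r(Y) = -124*Y² (r(Y) = (2*Y)*(-62*Y) = -124*Y²)
v - r(-1859) = 3360 - (-124)*(-1859)² = 3360 - (-124)*3455881 = 3360 - 1*(-428529244) = 3360 + 428529244 = 428532604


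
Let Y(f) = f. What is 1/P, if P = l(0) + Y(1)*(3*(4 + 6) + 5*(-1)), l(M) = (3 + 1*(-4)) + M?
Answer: 1/24 ≈ 0.041667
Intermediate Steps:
l(M) = -1 + M (l(M) = (3 - 4) + M = -1 + M)
P = 24 (P = (-1 + 0) + 1*(3*(4 + 6) + 5*(-1)) = -1 + 1*(3*10 - 5) = -1 + 1*(30 - 5) = -1 + 1*25 = -1 + 25 = 24)
1/P = 1/24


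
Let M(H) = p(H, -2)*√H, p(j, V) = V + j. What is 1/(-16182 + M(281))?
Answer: -58/860157 - √281/860157 ≈ -8.6918e-5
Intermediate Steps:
M(H) = √H*(-2 + H) (M(H) = (-2 + H)*√H = √H*(-2 + H))
1/(-16182 + M(281)) = 1/(-16182 + √281*(-2 + 281)) = 1/(-16182 + √281*279) = 1/(-16182 + 279*√281)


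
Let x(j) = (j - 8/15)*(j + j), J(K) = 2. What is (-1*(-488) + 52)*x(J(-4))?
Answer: 3168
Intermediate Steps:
x(j) = 2*j*(-8/15 + j) (x(j) = (j - 8*1/15)*(2*j) = (j - 8/15)*(2*j) = (-8/15 + j)*(2*j) = 2*j*(-8/15 + j))
(-1*(-488) + 52)*x(J(-4)) = (-1*(-488) + 52)*((2/15)*2*(-8 + 15*2)) = (488 + 52)*((2/15)*2*(-8 + 30)) = 540*((2/15)*2*22) = 540*(88/15) = 3168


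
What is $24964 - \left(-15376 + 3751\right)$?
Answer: $36589$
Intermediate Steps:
$24964 - \left(-15376 + 3751\right) = 24964 - -11625 = 24964 + 11625 = 36589$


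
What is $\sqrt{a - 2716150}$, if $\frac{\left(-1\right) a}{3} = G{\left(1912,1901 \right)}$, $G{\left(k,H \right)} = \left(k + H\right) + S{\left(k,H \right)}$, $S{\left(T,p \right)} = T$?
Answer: $5 i \sqrt{109333} \approx 1653.3 i$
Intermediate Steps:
$G{\left(k,H \right)} = H + 2 k$ ($G{\left(k,H \right)} = \left(k + H\right) + k = \left(H + k\right) + k = H + 2 k$)
$a = -17175$ ($a = - 3 \left(1901 + 2 \cdot 1912\right) = - 3 \left(1901 + 3824\right) = \left(-3\right) 5725 = -17175$)
$\sqrt{a - 2716150} = \sqrt{-17175 - 2716150} = \sqrt{-2733325} = 5 i \sqrt{109333}$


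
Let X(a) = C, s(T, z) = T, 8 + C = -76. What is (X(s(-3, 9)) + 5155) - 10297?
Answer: -5226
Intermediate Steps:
C = -84 (C = -8 - 76 = -84)
X(a) = -84
(X(s(-3, 9)) + 5155) - 10297 = (-84 + 5155) - 10297 = 5071 - 10297 = -5226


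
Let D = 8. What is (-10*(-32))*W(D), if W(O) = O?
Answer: 2560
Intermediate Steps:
(-10*(-32))*W(D) = -10*(-32)*8 = 320*8 = 2560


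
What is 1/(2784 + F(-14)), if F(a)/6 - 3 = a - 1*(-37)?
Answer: 1/2940 ≈ 0.00034014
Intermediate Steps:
F(a) = 240 + 6*a (F(a) = 18 + 6*(a - 1*(-37)) = 18 + 6*(a + 37) = 18 + 6*(37 + a) = 18 + (222 + 6*a) = 240 + 6*a)
1/(2784 + F(-14)) = 1/(2784 + (240 + 6*(-14))) = 1/(2784 + (240 - 84)) = 1/(2784 + 156) = 1/2940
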